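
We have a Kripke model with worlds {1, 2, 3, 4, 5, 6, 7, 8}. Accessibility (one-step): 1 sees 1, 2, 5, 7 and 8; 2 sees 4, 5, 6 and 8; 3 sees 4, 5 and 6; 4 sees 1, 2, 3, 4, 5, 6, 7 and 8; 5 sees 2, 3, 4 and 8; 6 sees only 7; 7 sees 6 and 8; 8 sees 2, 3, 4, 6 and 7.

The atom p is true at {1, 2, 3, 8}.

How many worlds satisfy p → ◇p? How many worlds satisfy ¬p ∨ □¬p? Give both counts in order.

7 and 5

For p → ◇p:
1: p is T, ◇p is T. ✓
2: p is T, ◇p is T. ✓
3: p is T, ◇p is F. ✗
4: p is F, ◇p is T. ✓
5: p is F, ◇p is T. ✓
6: p is F, ◇p is F. ✓
7: p is F, ◇p is T. ✓
8: p is T, ◇p is T. ✓
— 7 worlds.
For ¬p ∨ □¬p:
1: ¬p is F, □¬p is F. ✗
2: ¬p is F, □¬p is F. ✗
3: ¬p is F, □¬p is T. ✓
4: ¬p is T, □¬p is F. ✓
5: ¬p is T, □¬p is F. ✓
6: ¬p is T, □¬p is T. ✓
7: ¬p is T, □¬p is F. ✓
8: ¬p is F, □¬p is F. ✗
— 5 worlds.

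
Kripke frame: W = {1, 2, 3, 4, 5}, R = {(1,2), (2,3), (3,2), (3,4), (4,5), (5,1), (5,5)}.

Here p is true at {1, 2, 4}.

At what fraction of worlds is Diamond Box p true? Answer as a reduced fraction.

2/5

1: successors {2}; Box p there: 2:F. ✗
2: successors {3}; Box p there: 3:T. ✓
3: successors {2, 4}; Box p there: 2:F, 4:F. ✗
4: successors {5}; Box p there: 5:F. ✗
5: successors {1, 5}; Box p there: 1:T, 5:F. ✓
That's 2 of 5 worlds, so 2/5.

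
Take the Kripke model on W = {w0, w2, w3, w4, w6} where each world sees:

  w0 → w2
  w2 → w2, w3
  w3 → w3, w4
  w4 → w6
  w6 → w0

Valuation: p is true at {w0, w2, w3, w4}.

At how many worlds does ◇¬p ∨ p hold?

4

w0: ◇¬p is F, p is T. ✓
w2: ◇¬p is F, p is T. ✓
w3: ◇¬p is F, p is T. ✓
w4: ◇¬p is T, p is T. ✓
w6: ◇¬p is F, p is F. ✗
Satisfying worlds: {w0, w2, w3, w4}.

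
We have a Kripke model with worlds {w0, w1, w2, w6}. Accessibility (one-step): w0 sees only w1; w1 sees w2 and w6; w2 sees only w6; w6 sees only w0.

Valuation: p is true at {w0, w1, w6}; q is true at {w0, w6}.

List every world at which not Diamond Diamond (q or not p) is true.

{w6}

w0: Diamond Diamond (q or not p) is T. ✗
w1: Diamond Diamond (q or not p) is T. ✗
w2: Diamond Diamond (q or not p) is T. ✗
w6: Diamond Diamond (q or not p) is F. ✓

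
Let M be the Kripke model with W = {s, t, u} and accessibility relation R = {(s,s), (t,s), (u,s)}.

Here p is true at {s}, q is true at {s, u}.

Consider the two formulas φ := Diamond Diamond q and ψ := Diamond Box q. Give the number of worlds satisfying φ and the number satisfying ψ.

3 and 3

For Diamond Diamond q:
s: successors {s}; Diamond q there: s:T. ✓
t: successors {s}; Diamond q there: s:T. ✓
u: successors {s}; Diamond q there: s:T. ✓
— 3 worlds.
For Diamond Box q:
s: successors {s}; Box q there: s:T. ✓
t: successors {s}; Box q there: s:T. ✓
u: successors {s}; Box q there: s:T. ✓
— 3 worlds.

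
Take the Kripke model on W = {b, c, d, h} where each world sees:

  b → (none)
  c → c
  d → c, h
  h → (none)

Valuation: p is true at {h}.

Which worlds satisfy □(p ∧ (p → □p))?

b: no successors, so □(p ∧ (p → □p)) holds vacuously. ✓
c: successors {c}; p ∧ (p → □p) there: c:F. ✗
d: successors {c, h}; p ∧ (p → □p) there: c:F, h:T. ✗
h: no successors, so □(p ∧ (p → □p)) holds vacuously. ✓

{b, h}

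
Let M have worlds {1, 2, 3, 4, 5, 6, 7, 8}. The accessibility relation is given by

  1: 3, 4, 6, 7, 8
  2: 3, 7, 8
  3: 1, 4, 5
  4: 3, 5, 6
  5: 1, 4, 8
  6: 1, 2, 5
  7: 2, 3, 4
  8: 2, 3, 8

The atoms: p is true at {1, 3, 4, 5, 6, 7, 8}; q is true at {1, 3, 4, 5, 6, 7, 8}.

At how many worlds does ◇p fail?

0

1: successors {3, 4, 6, 7, 8}; p there: 3:T, 4:T, 6:T, 7:T, 8:T. ✓
2: successors {3, 7, 8}; p there: 3:T, 7:T, 8:T. ✓
3: successors {1, 4, 5}; p there: 1:T, 4:T, 5:T. ✓
4: successors {3, 5, 6}; p there: 3:T, 5:T, 6:T. ✓
5: successors {1, 4, 8}; p there: 1:T, 4:T, 8:T. ✓
6: successors {1, 2, 5}; p there: 1:T, 2:F, 5:T. ✓
7: successors {2, 3, 4}; p there: 2:F, 3:T, 4:T. ✓
8: successors {2, 3, 8}; p there: 2:F, 3:T, 8:T. ✓
Satisfying worlds: {1, 2, 3, 4, 5, 6, 7, 8}.
So ◇p fails at the other 0 worlds.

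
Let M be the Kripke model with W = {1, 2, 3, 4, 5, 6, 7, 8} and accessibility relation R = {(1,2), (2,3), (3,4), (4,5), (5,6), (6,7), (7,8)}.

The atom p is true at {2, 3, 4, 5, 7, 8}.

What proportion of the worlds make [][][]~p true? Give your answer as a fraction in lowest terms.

1/2

1: successors {2}; [][]~p there: 2:F. ✗
2: successors {3}; [][]~p there: 3:F. ✗
3: successors {4}; [][]~p there: 4:T. ✓
4: successors {5}; [][]~p there: 5:F. ✗
5: successors {6}; [][]~p there: 6:F. ✗
6: successors {7}; [][]~p there: 7:T. ✓
7: successors {8}; [][]~p there: 8:T. ✓
8: no successors, so [][][]~p holds vacuously. ✓
That's 4 of 8 worlds, so 4/8 = 1/2.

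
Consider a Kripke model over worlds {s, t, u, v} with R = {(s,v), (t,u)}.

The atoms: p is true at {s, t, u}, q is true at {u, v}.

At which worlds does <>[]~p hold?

{s, t}

s: successors {v}; []~p there: v:T. ✓
t: successors {u}; []~p there: u:T. ✓
u: no successors, so <>[]~p fails. ✗
v: no successors, so <>[]~p fails. ✗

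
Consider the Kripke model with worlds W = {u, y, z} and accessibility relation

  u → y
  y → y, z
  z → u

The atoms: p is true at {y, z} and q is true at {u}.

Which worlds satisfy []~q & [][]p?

u: []~q is T, [][]p is T. ✓
y: []~q is T, [][]p is F. ✗
z: []~q is F, [][]p is T. ✗

{u}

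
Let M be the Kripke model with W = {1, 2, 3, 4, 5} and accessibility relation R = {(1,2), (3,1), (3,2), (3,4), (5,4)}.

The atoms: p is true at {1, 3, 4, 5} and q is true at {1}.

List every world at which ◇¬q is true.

1: successors {2}; ¬q there: 2:T. ✓
2: no successors, so ◇¬q fails. ✗
3: successors {1, 2, 4}; ¬q there: 1:F, 2:T, 4:T. ✓
4: no successors, so ◇¬q fails. ✗
5: successors {4}; ¬q there: 4:T. ✓

{1, 3, 5}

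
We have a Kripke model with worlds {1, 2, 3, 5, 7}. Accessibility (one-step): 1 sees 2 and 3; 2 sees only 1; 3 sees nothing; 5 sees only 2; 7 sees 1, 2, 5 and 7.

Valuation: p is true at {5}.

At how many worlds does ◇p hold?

1: successors {2, 3}; p there: 2:F, 3:F. ✗
2: successors {1}; p there: 1:F. ✗
3: no successors, so ◇p fails. ✗
5: successors {2}; p there: 2:F. ✗
7: successors {1, 2, 5, 7}; p there: 1:F, 2:F, 5:T, 7:F. ✓
Satisfying worlds: {7}.

1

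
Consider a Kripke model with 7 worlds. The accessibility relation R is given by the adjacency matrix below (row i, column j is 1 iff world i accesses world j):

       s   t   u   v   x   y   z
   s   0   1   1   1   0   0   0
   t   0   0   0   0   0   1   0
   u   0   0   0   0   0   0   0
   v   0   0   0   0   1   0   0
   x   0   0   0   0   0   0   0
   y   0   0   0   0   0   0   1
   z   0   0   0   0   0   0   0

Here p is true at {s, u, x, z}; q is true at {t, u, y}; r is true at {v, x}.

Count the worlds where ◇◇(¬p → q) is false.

5

s: successors {t, u, v}; ◇(¬p → q) there: t:T, u:F, v:T. ✓
t: successors {y}; ◇(¬p → q) there: y:T. ✓
u: no successors, so ◇◇(¬p → q) fails. ✗
v: successors {x}; ◇(¬p → q) there: x:F. ✗
x: no successors, so ◇◇(¬p → q) fails. ✗
y: successors {z}; ◇(¬p → q) there: z:F. ✗
z: no successors, so ◇◇(¬p → q) fails. ✗
Satisfying worlds: {s, t}.
So ◇◇(¬p → q) fails at the other 5 worlds.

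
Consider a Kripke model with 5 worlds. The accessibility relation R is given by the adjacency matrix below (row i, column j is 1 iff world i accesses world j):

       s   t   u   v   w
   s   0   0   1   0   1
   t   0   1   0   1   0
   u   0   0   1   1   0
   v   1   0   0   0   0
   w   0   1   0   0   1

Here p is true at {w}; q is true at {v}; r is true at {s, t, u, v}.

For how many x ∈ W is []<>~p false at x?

s: successors {u, w}; <>~p there: u:T, w:T. ✓
t: successors {t, v}; <>~p there: t:T, v:T. ✓
u: successors {u, v}; <>~p there: u:T, v:T. ✓
v: successors {s}; <>~p there: s:T. ✓
w: successors {t, w}; <>~p there: t:T, w:T. ✓
Satisfying worlds: {s, t, u, v, w}.
So []<>~p fails at the other 0 worlds.

0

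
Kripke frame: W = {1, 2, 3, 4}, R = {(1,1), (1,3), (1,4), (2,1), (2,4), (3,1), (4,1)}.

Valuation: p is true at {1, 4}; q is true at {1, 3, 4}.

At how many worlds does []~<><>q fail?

1: successors {1, 3, 4}; ~<><>q there: 1:F, 3:F, 4:F. ✗
2: successors {1, 4}; ~<><>q there: 1:F, 4:F. ✗
3: successors {1}; ~<><>q there: 1:F. ✗
4: successors {1}; ~<><>q there: 1:F. ✗
Satisfying worlds: ∅.
So []~<><>q fails at the other 4 worlds.

4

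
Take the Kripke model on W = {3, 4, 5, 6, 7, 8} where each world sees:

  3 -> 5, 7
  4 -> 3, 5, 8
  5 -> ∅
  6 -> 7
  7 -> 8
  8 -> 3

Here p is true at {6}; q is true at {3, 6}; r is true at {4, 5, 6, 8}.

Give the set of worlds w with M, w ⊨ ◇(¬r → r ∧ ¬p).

3: successors {5, 7}; ¬r → r ∧ ¬p there: 5:T, 7:F. ✓
4: successors {3, 5, 8}; ¬r → r ∧ ¬p there: 3:F, 5:T, 8:T. ✓
5: no successors, so ◇(¬r → r ∧ ¬p) fails. ✗
6: successors {7}; ¬r → r ∧ ¬p there: 7:F. ✗
7: successors {8}; ¬r → r ∧ ¬p there: 8:T. ✓
8: successors {3}; ¬r → r ∧ ¬p there: 3:F. ✗

{3, 4, 7}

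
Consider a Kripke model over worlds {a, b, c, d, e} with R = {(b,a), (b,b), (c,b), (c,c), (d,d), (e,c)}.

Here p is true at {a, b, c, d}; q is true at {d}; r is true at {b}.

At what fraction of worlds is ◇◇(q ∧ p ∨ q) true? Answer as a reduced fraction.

a: no successors, so ◇◇(q ∧ p ∨ q) fails. ✗
b: successors {a, b}; ◇(q ∧ p ∨ q) there: a:F, b:F. ✗
c: successors {b, c}; ◇(q ∧ p ∨ q) there: b:F, c:F. ✗
d: successors {d}; ◇(q ∧ p ∨ q) there: d:T. ✓
e: successors {c}; ◇(q ∧ p ∨ q) there: c:F. ✗
That's 1 of 5 worlds, so 1/5.

1/5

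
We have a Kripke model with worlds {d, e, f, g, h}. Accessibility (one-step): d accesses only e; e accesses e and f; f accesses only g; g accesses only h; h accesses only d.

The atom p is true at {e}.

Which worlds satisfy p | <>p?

{d, e}

d: p is F, <>p is T. ✓
e: p is T, <>p is T. ✓
f: p is F, <>p is F. ✗
g: p is F, <>p is F. ✗
h: p is F, <>p is F. ✗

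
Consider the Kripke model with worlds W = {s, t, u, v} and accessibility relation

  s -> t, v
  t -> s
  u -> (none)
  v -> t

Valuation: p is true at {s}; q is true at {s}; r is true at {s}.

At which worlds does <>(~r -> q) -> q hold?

s: <>(~r -> q) is F, q is T. ✓
t: <>(~r -> q) is T, q is F. ✗
u: <>(~r -> q) is F, q is F. ✓
v: <>(~r -> q) is F, q is F. ✓

{s, u, v}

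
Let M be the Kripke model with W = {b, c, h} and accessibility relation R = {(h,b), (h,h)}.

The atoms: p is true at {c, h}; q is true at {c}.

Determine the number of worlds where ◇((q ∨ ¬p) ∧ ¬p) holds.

1

b: no successors, so ◇((q ∨ ¬p) ∧ ¬p) fails. ✗
c: no successors, so ◇((q ∨ ¬p) ∧ ¬p) fails. ✗
h: successors {b, h}; (q ∨ ¬p) ∧ ¬p there: b:T, h:F. ✓
Satisfying worlds: {h}.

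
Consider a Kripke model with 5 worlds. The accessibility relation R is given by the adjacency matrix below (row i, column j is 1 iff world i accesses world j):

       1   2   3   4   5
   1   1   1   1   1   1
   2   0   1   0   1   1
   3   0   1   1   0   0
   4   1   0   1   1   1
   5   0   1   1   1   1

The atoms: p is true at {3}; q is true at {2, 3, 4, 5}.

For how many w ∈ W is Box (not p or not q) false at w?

1: successors {1, 2, 3, 4, 5}; not p or not q there: 1:T, 2:T, 3:F, 4:T, 5:T. ✗
2: successors {2, 4, 5}; not p or not q there: 2:T, 4:T, 5:T. ✓
3: successors {2, 3}; not p or not q there: 2:T, 3:F. ✗
4: successors {1, 3, 4, 5}; not p or not q there: 1:T, 3:F, 4:T, 5:T. ✗
5: successors {2, 3, 4, 5}; not p or not q there: 2:T, 3:F, 4:T, 5:T. ✗
Satisfying worlds: {2}.
So Box (not p or not q) fails at the other 4 worlds.

4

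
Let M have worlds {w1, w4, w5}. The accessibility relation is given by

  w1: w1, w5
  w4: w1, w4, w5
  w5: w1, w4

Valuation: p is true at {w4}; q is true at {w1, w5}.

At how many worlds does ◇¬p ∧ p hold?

1

w1: ◇¬p is T, p is F. ✗
w4: ◇¬p is T, p is T. ✓
w5: ◇¬p is T, p is F. ✗
Satisfying worlds: {w4}.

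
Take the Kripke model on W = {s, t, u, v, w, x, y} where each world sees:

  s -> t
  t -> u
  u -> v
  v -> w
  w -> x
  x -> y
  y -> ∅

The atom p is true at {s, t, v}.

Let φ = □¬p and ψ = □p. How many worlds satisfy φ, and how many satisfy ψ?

For □¬p:
s: successors {t}; ¬p there: t:F. ✗
t: successors {u}; ¬p there: u:T. ✓
u: successors {v}; ¬p there: v:F. ✗
v: successors {w}; ¬p there: w:T. ✓
w: successors {x}; ¬p there: x:T. ✓
x: successors {y}; ¬p there: y:T. ✓
y: no successors, so □¬p holds vacuously. ✓
— 5 worlds.
For □p:
s: successors {t}; p there: t:T. ✓
t: successors {u}; p there: u:F. ✗
u: successors {v}; p there: v:T. ✓
v: successors {w}; p there: w:F. ✗
w: successors {x}; p there: x:F. ✗
x: successors {y}; p there: y:F. ✗
y: no successors, so □p holds vacuously. ✓
— 3 worlds.

5 and 3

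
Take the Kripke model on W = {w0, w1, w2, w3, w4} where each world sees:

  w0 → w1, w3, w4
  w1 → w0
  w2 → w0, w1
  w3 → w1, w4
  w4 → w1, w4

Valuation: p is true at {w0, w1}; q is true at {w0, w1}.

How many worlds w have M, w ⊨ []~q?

w0: successors {w1, w3, w4}; ~q there: w1:F, w3:T, w4:T. ✗
w1: successors {w0}; ~q there: w0:F. ✗
w2: successors {w0, w1}; ~q there: w0:F, w1:F. ✗
w3: successors {w1, w4}; ~q there: w1:F, w4:T. ✗
w4: successors {w1, w4}; ~q there: w1:F, w4:T. ✗
Satisfying worlds: ∅.

0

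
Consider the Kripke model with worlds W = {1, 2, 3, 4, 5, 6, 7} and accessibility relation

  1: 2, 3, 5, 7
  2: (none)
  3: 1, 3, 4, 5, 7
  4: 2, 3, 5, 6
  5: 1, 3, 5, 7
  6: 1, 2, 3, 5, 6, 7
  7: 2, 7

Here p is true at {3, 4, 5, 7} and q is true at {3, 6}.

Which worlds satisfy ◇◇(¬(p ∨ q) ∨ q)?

1: successors {2, 3, 5, 7}; ◇(¬(p ∨ q) ∨ q) there: 2:F, 3:T, 5:T, 7:T. ✓
2: no successors, so ◇◇(¬(p ∨ q) ∨ q) fails. ✗
3: successors {1, 3, 4, 5, 7}; ◇(¬(p ∨ q) ∨ q) there: 1:T, 3:T, 4:T, 5:T, 7:T. ✓
4: successors {2, 3, 5, 6}; ◇(¬(p ∨ q) ∨ q) there: 2:F, 3:T, 5:T, 6:T. ✓
5: successors {1, 3, 5, 7}; ◇(¬(p ∨ q) ∨ q) there: 1:T, 3:T, 5:T, 7:T. ✓
6: successors {1, 2, 3, 5, 6, 7}; ◇(¬(p ∨ q) ∨ q) there: 1:T, 2:F, 3:T, 5:T, 6:T, 7:T. ✓
7: successors {2, 7}; ◇(¬(p ∨ q) ∨ q) there: 2:F, 7:T. ✓

{1, 3, 4, 5, 6, 7}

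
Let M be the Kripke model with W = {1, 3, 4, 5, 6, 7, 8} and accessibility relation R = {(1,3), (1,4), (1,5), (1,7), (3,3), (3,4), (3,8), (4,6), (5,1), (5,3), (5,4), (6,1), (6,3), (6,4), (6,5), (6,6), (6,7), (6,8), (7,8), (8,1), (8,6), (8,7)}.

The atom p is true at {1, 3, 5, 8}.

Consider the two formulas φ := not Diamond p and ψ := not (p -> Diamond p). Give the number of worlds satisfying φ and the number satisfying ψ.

1 and 0

For not Diamond p:
1: Diamond p is T. ✗
3: Diamond p is T. ✗
4: Diamond p is F. ✓
5: Diamond p is T. ✗
6: Diamond p is T. ✗
7: Diamond p is T. ✗
8: Diamond p is T. ✗
— 1 world.
For not (p -> Diamond p):
1: p -> Diamond p is T. ✗
3: p -> Diamond p is T. ✗
4: p -> Diamond p is T. ✗
5: p -> Diamond p is T. ✗
6: p -> Diamond p is T. ✗
7: p -> Diamond p is T. ✗
8: p -> Diamond p is T. ✗
— 0 worlds.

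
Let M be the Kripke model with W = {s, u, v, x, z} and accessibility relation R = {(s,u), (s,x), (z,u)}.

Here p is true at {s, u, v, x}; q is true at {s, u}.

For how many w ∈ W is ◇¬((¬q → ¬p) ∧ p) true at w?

s: successors {u, x}; ¬((¬q → ¬p) ∧ p) there: u:F, x:T. ✓
u: no successors, so ◇¬((¬q → ¬p) ∧ p) fails. ✗
v: no successors, so ◇¬((¬q → ¬p) ∧ p) fails. ✗
x: no successors, so ◇¬((¬q → ¬p) ∧ p) fails. ✗
z: successors {u}; ¬((¬q → ¬p) ∧ p) there: u:F. ✗
Satisfying worlds: {s}.

1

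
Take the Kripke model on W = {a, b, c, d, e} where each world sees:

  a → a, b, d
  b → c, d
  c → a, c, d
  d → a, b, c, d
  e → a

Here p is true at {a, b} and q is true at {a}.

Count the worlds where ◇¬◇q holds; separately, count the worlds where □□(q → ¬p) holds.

2 and 0

For ◇¬◇q:
a: successors {a, b, d}; ¬◇q there: a:F, b:T, d:F. ✓
b: successors {c, d}; ¬◇q there: c:F, d:F. ✗
c: successors {a, c, d}; ¬◇q there: a:F, c:F, d:F. ✗
d: successors {a, b, c, d}; ¬◇q there: a:F, b:T, c:F, d:F. ✓
e: successors {a}; ¬◇q there: a:F. ✗
— 2 worlds.
For □□(q → ¬p):
a: successors {a, b, d}; □(q → ¬p) there: a:F, b:T, d:F. ✗
b: successors {c, d}; □(q → ¬p) there: c:F, d:F. ✗
c: successors {a, c, d}; □(q → ¬p) there: a:F, c:F, d:F. ✗
d: successors {a, b, c, d}; □(q → ¬p) there: a:F, b:T, c:F, d:F. ✗
e: successors {a}; □(q → ¬p) there: a:F. ✗
— 0 worlds.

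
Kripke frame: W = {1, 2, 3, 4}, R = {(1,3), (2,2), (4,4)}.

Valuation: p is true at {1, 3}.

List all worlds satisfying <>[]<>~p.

{1, 2, 4}

1: successors {3}; []<>~p there: 3:T. ✓
2: successors {2}; []<>~p there: 2:T. ✓
3: no successors, so <>[]<>~p fails. ✗
4: successors {4}; []<>~p there: 4:T. ✓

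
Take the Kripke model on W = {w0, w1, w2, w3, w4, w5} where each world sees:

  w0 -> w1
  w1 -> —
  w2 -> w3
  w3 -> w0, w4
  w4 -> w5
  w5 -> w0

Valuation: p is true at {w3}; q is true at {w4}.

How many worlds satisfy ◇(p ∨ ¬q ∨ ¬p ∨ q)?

w0: successors {w1}; p ∨ ¬q ∨ ¬p ∨ q there: w1:T. ✓
w1: no successors, so ◇(p ∨ ¬q ∨ ¬p ∨ q) fails. ✗
w2: successors {w3}; p ∨ ¬q ∨ ¬p ∨ q there: w3:T. ✓
w3: successors {w0, w4}; p ∨ ¬q ∨ ¬p ∨ q there: w0:T, w4:T. ✓
w4: successors {w5}; p ∨ ¬q ∨ ¬p ∨ q there: w5:T. ✓
w5: successors {w0}; p ∨ ¬q ∨ ¬p ∨ q there: w0:T. ✓
Satisfying worlds: {w0, w2, w3, w4, w5}.

5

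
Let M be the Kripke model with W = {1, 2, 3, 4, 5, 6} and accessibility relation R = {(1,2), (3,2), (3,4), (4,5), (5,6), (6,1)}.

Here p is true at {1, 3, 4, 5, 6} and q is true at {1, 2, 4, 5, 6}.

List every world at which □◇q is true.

{2, 4, 5, 6}

1: successors {2}; ◇q there: 2:F. ✗
2: no successors, so □◇q holds vacuously. ✓
3: successors {2, 4}; ◇q there: 2:F, 4:T. ✗
4: successors {5}; ◇q there: 5:T. ✓
5: successors {6}; ◇q there: 6:T. ✓
6: successors {1}; ◇q there: 1:T. ✓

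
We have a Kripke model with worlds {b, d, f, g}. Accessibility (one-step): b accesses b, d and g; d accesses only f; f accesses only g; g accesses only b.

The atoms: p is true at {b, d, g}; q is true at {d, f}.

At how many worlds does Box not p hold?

1

b: successors {b, d, g}; not p there: b:F, d:F, g:F. ✗
d: successors {f}; not p there: f:T. ✓
f: successors {g}; not p there: g:F. ✗
g: successors {b}; not p there: b:F. ✗
Satisfying worlds: {d}.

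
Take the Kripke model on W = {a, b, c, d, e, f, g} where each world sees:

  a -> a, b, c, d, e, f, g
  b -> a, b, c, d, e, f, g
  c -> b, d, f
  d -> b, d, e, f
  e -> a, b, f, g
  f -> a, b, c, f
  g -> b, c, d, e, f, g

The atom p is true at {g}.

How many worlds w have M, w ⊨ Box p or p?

a: Box p is F, p is F. ✗
b: Box p is F, p is F. ✗
c: Box p is F, p is F. ✗
d: Box p is F, p is F. ✗
e: Box p is F, p is F. ✗
f: Box p is F, p is F. ✗
g: Box p is F, p is T. ✓
Satisfying worlds: {g}.

1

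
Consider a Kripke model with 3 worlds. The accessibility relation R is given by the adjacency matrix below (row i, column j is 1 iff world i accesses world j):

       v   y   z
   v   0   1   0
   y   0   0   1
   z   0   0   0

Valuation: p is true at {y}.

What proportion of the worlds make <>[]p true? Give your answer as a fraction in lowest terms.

v: successors {y}; []p there: y:F. ✗
y: successors {z}; []p there: z:T. ✓
z: no successors, so <>[]p fails. ✗
That's 1 of 3 worlds, so 1/3.

1/3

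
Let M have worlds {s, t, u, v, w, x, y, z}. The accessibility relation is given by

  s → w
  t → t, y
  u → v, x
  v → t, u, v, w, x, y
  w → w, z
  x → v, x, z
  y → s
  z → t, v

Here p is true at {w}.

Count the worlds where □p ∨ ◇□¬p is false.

1

s: □p is T, ◇□¬p is F. ✓
t: □p is F, ◇□¬p is T. ✓
u: □p is F, ◇□¬p is T. ✓
v: □p is F, ◇□¬p is T. ✓
w: □p is F, ◇□¬p is T. ✓
x: □p is F, ◇□¬p is T. ✓
y: □p is F, ◇□¬p is F. ✗
z: □p is F, ◇□¬p is T. ✓
Satisfying worlds: {s, t, u, v, w, x, z}.
So □p ∨ ◇□¬p fails at the other 1 world.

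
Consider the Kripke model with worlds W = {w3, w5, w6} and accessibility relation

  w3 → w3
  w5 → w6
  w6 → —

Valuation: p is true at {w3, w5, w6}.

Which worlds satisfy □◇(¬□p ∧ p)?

w3: successors {w3}; ◇(¬□p ∧ p) there: w3:F. ✗
w5: successors {w6}; ◇(¬□p ∧ p) there: w6:F. ✗
w6: no successors, so □◇(¬□p ∧ p) holds vacuously. ✓

{w6}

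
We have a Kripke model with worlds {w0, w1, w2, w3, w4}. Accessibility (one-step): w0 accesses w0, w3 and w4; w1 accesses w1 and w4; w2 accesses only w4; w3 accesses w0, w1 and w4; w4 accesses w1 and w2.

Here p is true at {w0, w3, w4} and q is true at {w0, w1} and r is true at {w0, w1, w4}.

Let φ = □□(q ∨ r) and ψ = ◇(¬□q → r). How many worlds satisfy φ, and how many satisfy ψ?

For □□(q ∨ r):
w0: successors {w0, w3, w4}; □(q ∨ r) there: w0:F, w3:T, w4:F. ✗
w1: successors {w1, w4}; □(q ∨ r) there: w1:T, w4:F. ✗
w2: successors {w4}; □(q ∨ r) there: w4:F. ✗
w3: successors {w0, w1, w4}; □(q ∨ r) there: w0:F, w1:T, w4:F. ✗
w4: successors {w1, w2}; □(q ∨ r) there: w1:T, w2:T. ✓
— 1 world.
For ◇(¬□q → r):
w0: successors {w0, w3, w4}; ¬□q → r there: w0:T, w3:F, w4:T. ✓
w1: successors {w1, w4}; ¬□q → r there: w1:T, w4:T. ✓
w2: successors {w4}; ¬□q → r there: w4:T. ✓
w3: successors {w0, w1, w4}; ¬□q → r there: w0:T, w1:T, w4:T. ✓
w4: successors {w1, w2}; ¬□q → r there: w1:T, w2:F. ✓
— 5 worlds.

1 and 5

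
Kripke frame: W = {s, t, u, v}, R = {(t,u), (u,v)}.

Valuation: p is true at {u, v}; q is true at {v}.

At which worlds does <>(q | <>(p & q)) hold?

{t, u}

s: no successors, so <>(q | <>(p & q)) fails. ✗
t: successors {u}; q | <>(p & q) there: u:T. ✓
u: successors {v}; q | <>(p & q) there: v:T. ✓
v: no successors, so <>(q | <>(p & q)) fails. ✗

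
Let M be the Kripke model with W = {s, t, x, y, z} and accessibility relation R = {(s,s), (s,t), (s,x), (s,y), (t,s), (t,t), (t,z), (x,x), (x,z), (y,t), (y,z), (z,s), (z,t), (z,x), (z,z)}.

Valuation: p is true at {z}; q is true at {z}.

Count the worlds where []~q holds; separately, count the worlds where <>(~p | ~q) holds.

For []~q:
s: successors {s, t, x, y}; ~q there: s:T, t:T, x:T, y:T. ✓
t: successors {s, t, z}; ~q there: s:T, t:T, z:F. ✗
x: successors {x, z}; ~q there: x:T, z:F. ✗
y: successors {t, z}; ~q there: t:T, z:F. ✗
z: successors {s, t, x, z}; ~q there: s:T, t:T, x:T, z:F. ✗
— 1 world.
For <>(~p | ~q):
s: successors {s, t, x, y}; ~p | ~q there: s:T, t:T, x:T, y:T. ✓
t: successors {s, t, z}; ~p | ~q there: s:T, t:T, z:F. ✓
x: successors {x, z}; ~p | ~q there: x:T, z:F. ✓
y: successors {t, z}; ~p | ~q there: t:T, z:F. ✓
z: successors {s, t, x, z}; ~p | ~q there: s:T, t:T, x:T, z:F. ✓
— 5 worlds.

1 and 5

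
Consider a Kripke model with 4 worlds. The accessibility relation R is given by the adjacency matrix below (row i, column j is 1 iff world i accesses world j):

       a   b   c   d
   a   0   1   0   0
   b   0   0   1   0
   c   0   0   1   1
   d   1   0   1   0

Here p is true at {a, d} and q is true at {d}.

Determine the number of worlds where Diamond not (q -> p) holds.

0

a: successors {b}; not (q -> p) there: b:F. ✗
b: successors {c}; not (q -> p) there: c:F. ✗
c: successors {c, d}; not (q -> p) there: c:F, d:F. ✗
d: successors {a, c}; not (q -> p) there: a:F, c:F. ✗
Satisfying worlds: ∅.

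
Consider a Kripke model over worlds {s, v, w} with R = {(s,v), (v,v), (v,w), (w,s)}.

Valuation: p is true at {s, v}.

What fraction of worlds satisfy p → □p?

2/3

s: p is T, □p is T. ✓
v: p is T, □p is F. ✗
w: p is F, □p is T. ✓
That's 2 of 3 worlds, so 2/3.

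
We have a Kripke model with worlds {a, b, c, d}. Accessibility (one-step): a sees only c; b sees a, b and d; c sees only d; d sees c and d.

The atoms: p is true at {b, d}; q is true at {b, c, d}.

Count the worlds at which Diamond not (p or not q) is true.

2

a: successors {c}; not (p or not q) there: c:T. ✓
b: successors {a, b, d}; not (p or not q) there: a:F, b:F, d:F. ✗
c: successors {d}; not (p or not q) there: d:F. ✗
d: successors {c, d}; not (p or not q) there: c:T, d:F. ✓
Satisfying worlds: {a, d}.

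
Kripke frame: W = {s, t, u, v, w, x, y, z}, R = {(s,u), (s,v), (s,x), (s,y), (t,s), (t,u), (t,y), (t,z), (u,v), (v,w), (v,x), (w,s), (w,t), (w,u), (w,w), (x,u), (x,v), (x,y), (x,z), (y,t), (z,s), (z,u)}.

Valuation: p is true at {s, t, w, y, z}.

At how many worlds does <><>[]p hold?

s: successors {u, v, x, y}; <>[]p there: u:F, v:F, x:T, y:F. ✓
t: successors {s, u, y, z}; <>[]p there: s:T, u:F, y:F, z:F. ✓
u: successors {v}; <>[]p there: v:F. ✗
v: successors {w, x}; <>[]p there: w:F, x:T. ✓
w: successors {s, t, u, w}; <>[]p there: s:T, t:T, u:F, w:F. ✓
x: successors {u, v, y, z}; <>[]p there: u:F, v:F, y:F, z:F. ✗
y: successors {t}; <>[]p there: t:T. ✓
z: successors {s, u}; <>[]p there: s:T, u:F. ✓
Satisfying worlds: {s, t, v, w, y, z}.

6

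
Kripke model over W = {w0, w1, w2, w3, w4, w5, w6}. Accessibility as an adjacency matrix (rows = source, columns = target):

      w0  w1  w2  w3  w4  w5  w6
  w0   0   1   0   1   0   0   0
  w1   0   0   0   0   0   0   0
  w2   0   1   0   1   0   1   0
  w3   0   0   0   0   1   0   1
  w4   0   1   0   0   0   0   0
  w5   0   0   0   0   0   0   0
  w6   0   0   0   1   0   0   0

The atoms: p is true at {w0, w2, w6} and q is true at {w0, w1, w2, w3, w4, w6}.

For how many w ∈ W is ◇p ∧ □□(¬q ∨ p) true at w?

w0: ◇p is F, □□(¬q ∨ p) is F. ✗
w1: ◇p is F, □□(¬q ∨ p) is T. ✗
w2: ◇p is F, □□(¬q ∨ p) is F. ✗
w3: ◇p is T, □□(¬q ∨ p) is F. ✗
w4: ◇p is F, □□(¬q ∨ p) is T. ✗
w5: ◇p is F, □□(¬q ∨ p) is T. ✗
w6: ◇p is F, □□(¬q ∨ p) is F. ✗
Satisfying worlds: ∅.

0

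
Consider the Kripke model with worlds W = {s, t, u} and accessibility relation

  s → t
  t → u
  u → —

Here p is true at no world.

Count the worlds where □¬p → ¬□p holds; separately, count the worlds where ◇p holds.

For □¬p → ¬□p:
s: □¬p is T, ¬□p is T. ✓
t: □¬p is T, ¬□p is T. ✓
u: □¬p is T, ¬□p is F. ✗
— 2 worlds.
For ◇p:
s: successors {t}; p there: t:F. ✗
t: successors {u}; p there: u:F. ✗
u: no successors, so ◇p fails. ✗
— 0 worlds.

2 and 0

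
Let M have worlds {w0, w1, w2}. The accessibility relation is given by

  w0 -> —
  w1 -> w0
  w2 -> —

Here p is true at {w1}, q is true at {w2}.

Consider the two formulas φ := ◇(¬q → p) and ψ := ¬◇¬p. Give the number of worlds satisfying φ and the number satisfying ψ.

For ◇(¬q → p):
w0: no successors, so ◇(¬q → p) fails. ✗
w1: successors {w0}; ¬q → p there: w0:F. ✗
w2: no successors, so ◇(¬q → p) fails. ✗
— 0 worlds.
For ¬◇¬p:
w0: ◇¬p is F. ✓
w1: ◇¬p is T. ✗
w2: ◇¬p is F. ✓
— 2 worlds.

0 and 2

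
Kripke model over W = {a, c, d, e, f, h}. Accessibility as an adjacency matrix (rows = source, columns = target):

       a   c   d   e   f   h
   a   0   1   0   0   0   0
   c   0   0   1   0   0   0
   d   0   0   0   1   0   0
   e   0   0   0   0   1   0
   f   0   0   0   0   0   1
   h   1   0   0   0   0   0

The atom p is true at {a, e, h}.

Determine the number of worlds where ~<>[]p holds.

a: <>[]p is F. ✓
c: <>[]p is T. ✗
d: <>[]p is F. ✓
e: <>[]p is T. ✗
f: <>[]p is T. ✗
h: <>[]p is F. ✓
Satisfying worlds: {a, d, h}.

3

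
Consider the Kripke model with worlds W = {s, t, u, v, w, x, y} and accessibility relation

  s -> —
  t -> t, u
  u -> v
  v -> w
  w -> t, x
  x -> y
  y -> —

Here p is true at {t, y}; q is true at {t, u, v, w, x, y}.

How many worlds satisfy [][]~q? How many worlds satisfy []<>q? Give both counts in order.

3 and 6

For [][]~q:
s: no successors, so [][]~q holds vacuously. ✓
t: successors {t, u}; []~q there: t:F, u:F. ✗
u: successors {v}; []~q there: v:F. ✗
v: successors {w}; []~q there: w:F. ✗
w: successors {t, x}; []~q there: t:F, x:F. ✗
x: successors {y}; []~q there: y:T. ✓
y: no successors, so [][]~q holds vacuously. ✓
— 3 worlds.
For []<>q:
s: no successors, so []<>q holds vacuously. ✓
t: successors {t, u}; <>q there: t:T, u:T. ✓
u: successors {v}; <>q there: v:T. ✓
v: successors {w}; <>q there: w:T. ✓
w: successors {t, x}; <>q there: t:T, x:T. ✓
x: successors {y}; <>q there: y:F. ✗
y: no successors, so []<>q holds vacuously. ✓
— 6 worlds.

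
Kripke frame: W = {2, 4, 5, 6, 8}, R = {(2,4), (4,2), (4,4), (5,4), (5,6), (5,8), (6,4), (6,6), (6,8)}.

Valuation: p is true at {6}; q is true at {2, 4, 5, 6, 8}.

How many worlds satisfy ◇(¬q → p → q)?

4

2: successors {4}; ¬q → p → q there: 4:T. ✓
4: successors {2, 4}; ¬q → p → q there: 2:T, 4:T. ✓
5: successors {4, 6, 8}; ¬q → p → q there: 4:T, 6:T, 8:T. ✓
6: successors {4, 6, 8}; ¬q → p → q there: 4:T, 6:T, 8:T. ✓
8: no successors, so ◇(¬q → p → q) fails. ✗
Satisfying worlds: {2, 4, 5, 6}.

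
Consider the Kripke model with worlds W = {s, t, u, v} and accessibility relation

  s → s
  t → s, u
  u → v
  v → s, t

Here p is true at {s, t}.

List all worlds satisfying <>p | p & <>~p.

{s, t, v}

s: <>p is T, p & <>~p is F. ✓
t: <>p is T, p & <>~p is T. ✓
u: <>p is F, p & <>~p is F. ✗
v: <>p is T, p & <>~p is F. ✓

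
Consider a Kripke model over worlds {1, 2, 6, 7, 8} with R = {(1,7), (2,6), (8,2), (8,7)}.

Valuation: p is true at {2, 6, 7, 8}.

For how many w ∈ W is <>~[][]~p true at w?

1: successors {7}; ~[][]~p there: 7:F. ✗
2: successors {6}; ~[][]~p there: 6:F. ✗
6: no successors, so <>~[][]~p fails. ✗
7: no successors, so <>~[][]~p fails. ✗
8: successors {2, 7}; ~[][]~p there: 2:F, 7:F. ✗
Satisfying worlds: ∅.

0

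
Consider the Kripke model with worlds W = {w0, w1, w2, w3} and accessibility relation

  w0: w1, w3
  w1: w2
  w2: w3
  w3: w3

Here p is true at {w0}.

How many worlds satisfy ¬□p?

w0: □p is F. ✓
w1: □p is F. ✓
w2: □p is F. ✓
w3: □p is F. ✓
Satisfying worlds: {w0, w1, w2, w3}.

4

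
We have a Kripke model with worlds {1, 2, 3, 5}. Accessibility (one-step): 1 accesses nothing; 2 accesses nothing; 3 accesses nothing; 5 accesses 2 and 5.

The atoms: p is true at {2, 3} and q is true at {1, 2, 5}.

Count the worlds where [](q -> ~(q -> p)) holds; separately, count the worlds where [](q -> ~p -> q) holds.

For [](q -> ~(q -> p)):
1: no successors, so [](q -> ~(q -> p)) holds vacuously. ✓
2: no successors, so [](q -> ~(q -> p)) holds vacuously. ✓
3: no successors, so [](q -> ~(q -> p)) holds vacuously. ✓
5: successors {2, 5}; q -> ~(q -> p) there: 2:F, 5:T. ✗
— 3 worlds.
For [](q -> ~p -> q):
1: no successors, so [](q -> ~p -> q) holds vacuously. ✓
2: no successors, so [](q -> ~p -> q) holds vacuously. ✓
3: no successors, so [](q -> ~p -> q) holds vacuously. ✓
5: successors {2, 5}; q -> ~p -> q there: 2:T, 5:T. ✓
— 4 worlds.

3 and 4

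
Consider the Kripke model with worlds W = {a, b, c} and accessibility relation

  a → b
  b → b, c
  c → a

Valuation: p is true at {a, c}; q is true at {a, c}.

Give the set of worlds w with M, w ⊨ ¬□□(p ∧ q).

a: □□(p ∧ q) is F. ✓
b: □□(p ∧ q) is F. ✓
c: □□(p ∧ q) is F. ✓

{a, b, c}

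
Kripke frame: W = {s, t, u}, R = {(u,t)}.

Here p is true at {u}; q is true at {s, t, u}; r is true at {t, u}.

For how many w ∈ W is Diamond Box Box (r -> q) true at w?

1

s: no successors, so Diamond Box Box (r -> q) fails. ✗
t: no successors, so Diamond Box Box (r -> q) fails. ✗
u: successors {t}; Box Box (r -> q) there: t:T. ✓
Satisfying worlds: {u}.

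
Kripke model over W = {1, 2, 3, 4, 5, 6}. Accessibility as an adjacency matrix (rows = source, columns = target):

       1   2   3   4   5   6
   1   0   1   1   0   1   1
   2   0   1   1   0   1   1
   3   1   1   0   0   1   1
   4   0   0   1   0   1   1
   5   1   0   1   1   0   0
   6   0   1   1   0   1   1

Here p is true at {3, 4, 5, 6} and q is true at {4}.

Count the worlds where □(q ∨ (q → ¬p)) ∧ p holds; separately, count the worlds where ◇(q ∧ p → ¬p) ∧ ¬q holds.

4 and 5

For □(q ∨ (q → ¬p)) ∧ p:
1: □(q ∨ (q → ¬p)) is T, p is F. ✗
2: □(q ∨ (q → ¬p)) is T, p is F. ✗
3: □(q ∨ (q → ¬p)) is T, p is T. ✓
4: □(q ∨ (q → ¬p)) is T, p is T. ✓
5: □(q ∨ (q → ¬p)) is T, p is T. ✓
6: □(q ∨ (q → ¬p)) is T, p is T. ✓
— 4 worlds.
For ◇(q ∧ p → ¬p) ∧ ¬q:
1: ◇(q ∧ p → ¬p) is T, ¬q is T. ✓
2: ◇(q ∧ p → ¬p) is T, ¬q is T. ✓
3: ◇(q ∧ p → ¬p) is T, ¬q is T. ✓
4: ◇(q ∧ p → ¬p) is T, ¬q is F. ✗
5: ◇(q ∧ p → ¬p) is T, ¬q is T. ✓
6: ◇(q ∧ p → ¬p) is T, ¬q is T. ✓
— 5 worlds.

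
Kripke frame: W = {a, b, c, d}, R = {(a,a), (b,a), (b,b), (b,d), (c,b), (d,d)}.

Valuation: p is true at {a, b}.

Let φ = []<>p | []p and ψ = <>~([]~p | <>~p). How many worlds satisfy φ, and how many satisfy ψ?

2 and 2

For []<>p | []p:
a: []<>p is T, []p is T. ✓
b: []<>p is F, []p is F. ✗
c: []<>p is T, []p is T. ✓
d: []<>p is F, []p is F. ✗
— 2 worlds.
For <>~([]~p | <>~p):
a: successors {a}; ~([]~p | <>~p) there: a:T. ✓
b: successors {a, b, d}; ~([]~p | <>~p) there: a:T, b:F, d:F. ✓
c: successors {b}; ~([]~p | <>~p) there: b:F. ✗
d: successors {d}; ~([]~p | <>~p) there: d:F. ✗
— 2 worlds.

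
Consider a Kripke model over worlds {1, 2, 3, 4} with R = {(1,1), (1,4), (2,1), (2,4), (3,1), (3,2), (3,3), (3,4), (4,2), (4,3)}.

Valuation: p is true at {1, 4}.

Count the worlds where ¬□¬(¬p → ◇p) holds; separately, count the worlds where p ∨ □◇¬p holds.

For ¬□¬(¬p → ◇p):
1: □¬(¬p → ◇p) is F. ✓
2: □¬(¬p → ◇p) is F. ✓
3: □¬(¬p → ◇p) is F. ✓
4: □¬(¬p → ◇p) is F. ✓
— 4 worlds.
For p ∨ □◇¬p:
1: p is T, □◇¬p is F. ✓
2: p is F, □◇¬p is F. ✗
3: p is F, □◇¬p is F. ✗
4: p is T, □◇¬p is F. ✓
— 2 worlds.

4 and 2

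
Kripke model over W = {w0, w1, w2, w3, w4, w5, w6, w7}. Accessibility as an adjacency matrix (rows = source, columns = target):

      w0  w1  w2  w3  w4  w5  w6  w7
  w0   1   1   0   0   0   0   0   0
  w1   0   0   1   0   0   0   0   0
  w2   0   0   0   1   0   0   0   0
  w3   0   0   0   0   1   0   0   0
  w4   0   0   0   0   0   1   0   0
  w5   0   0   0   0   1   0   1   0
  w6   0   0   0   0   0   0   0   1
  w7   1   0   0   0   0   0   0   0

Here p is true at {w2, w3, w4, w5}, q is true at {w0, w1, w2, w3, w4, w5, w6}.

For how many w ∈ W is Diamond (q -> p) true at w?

6

w0: successors {w0, w1}; q -> p there: w0:F, w1:F. ✗
w1: successors {w2}; q -> p there: w2:T. ✓
w2: successors {w3}; q -> p there: w3:T. ✓
w3: successors {w4}; q -> p there: w4:T. ✓
w4: successors {w5}; q -> p there: w5:T. ✓
w5: successors {w4, w6}; q -> p there: w4:T, w6:F. ✓
w6: successors {w7}; q -> p there: w7:T. ✓
w7: successors {w0}; q -> p there: w0:F. ✗
Satisfying worlds: {w1, w2, w3, w4, w5, w6}.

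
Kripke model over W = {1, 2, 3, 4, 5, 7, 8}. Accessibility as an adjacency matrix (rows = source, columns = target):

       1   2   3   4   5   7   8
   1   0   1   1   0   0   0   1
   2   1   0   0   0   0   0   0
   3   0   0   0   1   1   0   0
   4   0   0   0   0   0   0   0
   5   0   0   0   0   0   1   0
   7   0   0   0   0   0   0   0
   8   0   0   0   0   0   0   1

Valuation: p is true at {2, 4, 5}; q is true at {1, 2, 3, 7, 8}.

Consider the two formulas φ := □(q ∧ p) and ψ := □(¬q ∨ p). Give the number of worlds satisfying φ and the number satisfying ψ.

For □(q ∧ p):
1: successors {2, 3, 8}; q ∧ p there: 2:T, 3:F, 8:F. ✗
2: successors {1}; q ∧ p there: 1:F. ✗
3: successors {4, 5}; q ∧ p there: 4:F, 5:F. ✗
4: no successors, so □(q ∧ p) holds vacuously. ✓
5: successors {7}; q ∧ p there: 7:F. ✗
7: no successors, so □(q ∧ p) holds vacuously. ✓
8: successors {8}; q ∧ p there: 8:F. ✗
— 2 worlds.
For □(¬q ∨ p):
1: successors {2, 3, 8}; ¬q ∨ p there: 2:T, 3:F, 8:F. ✗
2: successors {1}; ¬q ∨ p there: 1:F. ✗
3: successors {4, 5}; ¬q ∨ p there: 4:T, 5:T. ✓
4: no successors, so □(¬q ∨ p) holds vacuously. ✓
5: successors {7}; ¬q ∨ p there: 7:F. ✗
7: no successors, so □(¬q ∨ p) holds vacuously. ✓
8: successors {8}; ¬q ∨ p there: 8:F. ✗
— 3 worlds.

2 and 3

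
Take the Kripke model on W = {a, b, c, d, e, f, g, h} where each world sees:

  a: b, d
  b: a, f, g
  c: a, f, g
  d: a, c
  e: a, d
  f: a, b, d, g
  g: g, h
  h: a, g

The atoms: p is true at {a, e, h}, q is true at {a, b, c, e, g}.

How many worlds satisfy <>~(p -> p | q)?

a: successors {b, d}; ~(p -> p | q) there: b:F, d:F. ✗
b: successors {a, f, g}; ~(p -> p | q) there: a:F, f:F, g:F. ✗
c: successors {a, f, g}; ~(p -> p | q) there: a:F, f:F, g:F. ✗
d: successors {a, c}; ~(p -> p | q) there: a:F, c:F. ✗
e: successors {a, d}; ~(p -> p | q) there: a:F, d:F. ✗
f: successors {a, b, d, g}; ~(p -> p | q) there: a:F, b:F, d:F, g:F. ✗
g: successors {g, h}; ~(p -> p | q) there: g:F, h:F. ✗
h: successors {a, g}; ~(p -> p | q) there: a:F, g:F. ✗
Satisfying worlds: ∅.

0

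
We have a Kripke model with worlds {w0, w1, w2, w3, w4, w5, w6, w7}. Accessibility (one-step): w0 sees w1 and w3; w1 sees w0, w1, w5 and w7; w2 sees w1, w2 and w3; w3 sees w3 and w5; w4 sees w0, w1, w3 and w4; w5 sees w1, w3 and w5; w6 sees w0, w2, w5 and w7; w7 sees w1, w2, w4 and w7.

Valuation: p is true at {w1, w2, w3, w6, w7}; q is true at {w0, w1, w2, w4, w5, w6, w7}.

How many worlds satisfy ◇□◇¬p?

7

w0: successors {w1, w3}; □◇¬p there: w1:F, w3:T. ✓
w1: successors {w0, w1, w5, w7}; □◇¬p there: w0:T, w1:F, w5:T, w7:F. ✓
w2: successors {w1, w2, w3}; □◇¬p there: w1:F, w2:F, w3:T. ✓
w3: successors {w3, w5}; □◇¬p there: w3:T, w5:T. ✓
w4: successors {w0, w1, w3, w4}; □◇¬p there: w0:T, w1:F, w3:T, w4:F. ✓
w5: successors {w1, w3, w5}; □◇¬p there: w1:F, w3:T, w5:T. ✓
w6: successors {w0, w2, w5, w7}; □◇¬p there: w0:T, w2:F, w5:T, w7:F. ✓
w7: successors {w1, w2, w4, w7}; □◇¬p there: w1:F, w2:F, w4:F, w7:F. ✗
Satisfying worlds: {w0, w1, w2, w3, w4, w5, w6}.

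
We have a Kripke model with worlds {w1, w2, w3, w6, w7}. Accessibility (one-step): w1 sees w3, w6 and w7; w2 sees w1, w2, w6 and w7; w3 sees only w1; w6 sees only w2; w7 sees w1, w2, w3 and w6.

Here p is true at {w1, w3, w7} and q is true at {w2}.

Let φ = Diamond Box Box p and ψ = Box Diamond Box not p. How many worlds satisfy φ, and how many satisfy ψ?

0 and 2

For Diamond Box Box p:
w1: successors {w3, w6, w7}; Box Box p there: w3:F, w6:F, w7:F. ✗
w2: successors {w1, w2, w6, w7}; Box Box p there: w1:F, w2:F, w6:F, w7:F. ✗
w3: successors {w1}; Box Box p there: w1:F. ✗
w6: successors {w2}; Box Box p there: w2:F. ✗
w7: successors {w1, w2, w3, w6}; Box Box p there: w1:F, w2:F, w3:F, w6:F. ✗
— 0 worlds.
For Box Diamond Box not p:
w1: successors {w3, w6, w7}; Diamond Box not p there: w3:F, w6:F, w7:T. ✗
w2: successors {w1, w2, w6, w7}; Diamond Box not p there: w1:T, w2:T, w6:F, w7:T. ✗
w3: successors {w1}; Diamond Box not p there: w1:T. ✓
w6: successors {w2}; Diamond Box not p there: w2:T. ✓
w7: successors {w1, w2, w3, w6}; Diamond Box not p there: w1:T, w2:T, w3:F, w6:F. ✗
— 2 worlds.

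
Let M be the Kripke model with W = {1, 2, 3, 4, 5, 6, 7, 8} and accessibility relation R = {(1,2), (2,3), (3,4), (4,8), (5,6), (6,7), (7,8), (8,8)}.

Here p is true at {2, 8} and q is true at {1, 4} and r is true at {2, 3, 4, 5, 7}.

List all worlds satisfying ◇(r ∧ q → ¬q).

{1, 2, 4, 5, 6, 7, 8}

1: successors {2}; r ∧ q → ¬q there: 2:T. ✓
2: successors {3}; r ∧ q → ¬q there: 3:T. ✓
3: successors {4}; r ∧ q → ¬q there: 4:F. ✗
4: successors {8}; r ∧ q → ¬q there: 8:T. ✓
5: successors {6}; r ∧ q → ¬q there: 6:T. ✓
6: successors {7}; r ∧ q → ¬q there: 7:T. ✓
7: successors {8}; r ∧ q → ¬q there: 8:T. ✓
8: successors {8}; r ∧ q → ¬q there: 8:T. ✓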